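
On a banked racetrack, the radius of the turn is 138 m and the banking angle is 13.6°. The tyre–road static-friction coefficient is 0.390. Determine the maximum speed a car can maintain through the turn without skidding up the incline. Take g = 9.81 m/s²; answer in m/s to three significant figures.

30.7 m/s

At the maximum speed, friction acts down the slope at its limiting value f = μN. Radially (horizontal, toward centre): N sinθ + μN cosθ = mv²/r. Vertically: N cosθ − μN sinθ = mg.
Dividing: v² = r g (sinθ + μcosθ)/(cosθ − μsinθ).
sinθ + μcosθ = 0.2351 + 0.390×0.9720 = 0.6142; cosθ − μsinθ = 0.9720 − 0.390×0.2351 = 0.8803.
v² = 138 × 9.81 × 0.6142/0.8803 = 944.6 m²/s², so v = 30.73 m/s.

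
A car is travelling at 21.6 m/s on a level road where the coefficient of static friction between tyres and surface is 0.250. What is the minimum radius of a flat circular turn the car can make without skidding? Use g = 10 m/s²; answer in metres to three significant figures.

187 m

At the limit, μ_s m g = m v²/r, so r_min = v²/(μ_s g) = (21.6)²/(0.250 × 10.0) = 466.6/2.500 = 186.6 m.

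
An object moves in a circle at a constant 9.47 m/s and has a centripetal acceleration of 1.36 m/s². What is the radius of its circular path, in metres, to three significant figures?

a_c = v²/r ⇒ r = v²/a_c = (9.47)²/1.36 = 89.68/1.36 = 65.94 m.

65.9 m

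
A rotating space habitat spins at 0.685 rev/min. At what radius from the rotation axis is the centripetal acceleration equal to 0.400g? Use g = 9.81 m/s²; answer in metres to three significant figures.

ω = 0.685 rev/min × 2π/60 = 0.07173 rad/s.
a_c = ω²r = 0.400g ⇒ r = 0.400 × 9.81 / (0.07173)² = 3.924/0.005146 = 762.6 m.

763 m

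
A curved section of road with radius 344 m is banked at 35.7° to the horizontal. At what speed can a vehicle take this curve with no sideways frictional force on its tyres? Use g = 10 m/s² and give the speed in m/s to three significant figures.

49.7 m/s

On a frictionless banked curve, N sinθ = mv²/r and N cosθ = mg, so tanθ = v²/(rg).
v = √(r g tanθ) = √(344 × 10.0 × tan 35.7°) = √(344 × 10.0 × 0.7186) = √2472 = 49.72 m/s.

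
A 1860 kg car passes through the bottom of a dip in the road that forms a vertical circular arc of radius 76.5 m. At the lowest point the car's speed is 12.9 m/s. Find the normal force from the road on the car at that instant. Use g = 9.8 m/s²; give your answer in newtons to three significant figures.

22300 N

At the lowest point, N points up (toward the centre) and the weight mg points down (away from the centre), so the net inward force is N − mg = mv²/r.
N = m(v²/r + g) = 1860 × ((12.9)²/76.5 + 9.8) = 1860 × (2.175 + 9.8) = 1860 × 11.98 = 22270 N.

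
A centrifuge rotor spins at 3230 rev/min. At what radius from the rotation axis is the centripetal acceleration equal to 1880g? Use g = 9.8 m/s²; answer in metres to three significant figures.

0.161 m

ω = 3230 rev/min × 2π/60 = 338.2 rad/s.
a_c = ω²r = 1880g ⇒ r = 1880 × 9.8 / (338.2)² = 18420/114400 = 0.1610 m.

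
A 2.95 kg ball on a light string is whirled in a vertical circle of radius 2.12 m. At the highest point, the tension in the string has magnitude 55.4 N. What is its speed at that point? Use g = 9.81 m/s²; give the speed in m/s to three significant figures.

At the top, T + mg = mv²/r, so v = √(r(T/m + g)) = √(2.12 × (55.4/2.95 + 9.81)) = √(2.12 × 28.59) = √60.61 = 7.785 m/s.

7.79 m/s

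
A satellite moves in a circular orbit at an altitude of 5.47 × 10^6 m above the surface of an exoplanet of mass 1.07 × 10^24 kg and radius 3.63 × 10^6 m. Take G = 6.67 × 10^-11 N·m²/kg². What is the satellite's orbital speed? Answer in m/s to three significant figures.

2800 m/s

Orbital radius r = R + h = 3.63 × 10^6 + 5.47 × 10^6 = 9.100 × 10^6 m.
Gravity supplies the centripetal force: G M m / r² = m v² / r, so v = √(GM/r).
v = √(6.67 × 10^-11 × 1.07 × 10^24 / 9.100 × 10^6) = √(7.843 × 10^6) = 2800 m/s.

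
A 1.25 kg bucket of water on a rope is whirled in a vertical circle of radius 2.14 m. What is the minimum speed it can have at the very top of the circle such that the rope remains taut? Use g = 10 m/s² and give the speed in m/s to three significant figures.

At the top, both weight mg and T point toward the centre: T + mg = mv²/r.
At minimum speed T → 0, so mg = mv_min²/r ⇒ v_min = √(g r) = √(10.0 × 2.14) = 4.626 m/s.

4.63 m/s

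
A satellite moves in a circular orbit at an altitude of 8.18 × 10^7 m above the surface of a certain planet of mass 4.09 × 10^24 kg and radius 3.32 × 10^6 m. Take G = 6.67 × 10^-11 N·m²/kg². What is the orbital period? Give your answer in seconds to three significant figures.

r = R + h = 3.32 × 10^6 + 8.18 × 10^7 = 8.512 × 10^7 m. Gravity provides the centripetal force: G M m / r² = m v² / r ⇒ v = √(GM/r) = 1790 m/s.
T = 2πr/v = 2π × 8.512 × 10^7 / 1790 = 298700 s.

299000 s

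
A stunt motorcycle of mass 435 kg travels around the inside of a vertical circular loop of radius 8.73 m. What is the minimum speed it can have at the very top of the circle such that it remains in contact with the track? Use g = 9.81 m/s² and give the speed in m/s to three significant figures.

At the highest point the centre is directly below, so both the weight and N act inward: N + mg = mv²/r.
At minimum speed N → 0, so mg = mv_min²/r ⇒ v_min = √(g r) = √(9.81 × 8.73) = 9.254 m/s.

9.25 m/s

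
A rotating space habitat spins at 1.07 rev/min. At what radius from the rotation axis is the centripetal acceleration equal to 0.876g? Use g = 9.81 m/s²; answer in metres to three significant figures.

ω = 1.07 rev/min × 2π/60 = 0.1121 rad/s.
a_c = ω²r = 0.876g ⇒ r = 0.876 × 9.81 / (0.1121)² = 8.594/0.01256 = 684.5 m.

684 m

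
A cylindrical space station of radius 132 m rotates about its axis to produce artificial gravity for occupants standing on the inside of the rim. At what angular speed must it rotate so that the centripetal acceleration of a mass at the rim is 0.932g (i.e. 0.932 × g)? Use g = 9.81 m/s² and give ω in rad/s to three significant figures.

0.263 rad/s

Centripetal acceleration a_c = ω²r. Setting ω²r = 0.932g:
ω = √(0.932g / r) = √(0.932 × 9.81 / 132) = √0.06926 = 0.2632 rad/s.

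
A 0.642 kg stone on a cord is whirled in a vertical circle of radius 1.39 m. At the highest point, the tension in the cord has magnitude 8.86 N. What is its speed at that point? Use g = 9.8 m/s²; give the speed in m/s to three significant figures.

At the top, T + mg = mv²/r, so v = √(r(T/m + g)) = √(1.39 × (8.86/0.642 + 9.8)) = √(1.39 × 23.60) = √32.80 = 5.728 m/s.

5.73 m/s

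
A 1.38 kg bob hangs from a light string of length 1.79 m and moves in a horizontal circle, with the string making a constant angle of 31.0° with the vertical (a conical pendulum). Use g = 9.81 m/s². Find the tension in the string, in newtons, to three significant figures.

Vertically the bob has no acceleration, so T cosθ = mg.
T = mg/cosθ = 1.38 × 9.81 / cos 31.0° = 13.54/0.8572 = 15.79 N.

15.8 N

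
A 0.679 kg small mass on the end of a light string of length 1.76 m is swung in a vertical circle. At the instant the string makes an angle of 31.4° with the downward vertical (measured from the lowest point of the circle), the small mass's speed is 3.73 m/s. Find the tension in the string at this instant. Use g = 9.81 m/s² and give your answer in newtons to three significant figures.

11.1 N

Take the radial direction toward the centre of the circle as positive. The component of the weight along the string toward the centre is −mg cos φ (φ measured from the bottom), so Newton's second law along the string gives T − mg cos φ = m v²/r.
cos 31.4° = 0.8536, so T = m(v²/r + g cos φ) = 0.679 × ((3.73)²/1.76 + 9.81 × 0.8536) = 0.679 × (7.905 + (8.373)) = 0.679 × 16.28 = 11.05 N.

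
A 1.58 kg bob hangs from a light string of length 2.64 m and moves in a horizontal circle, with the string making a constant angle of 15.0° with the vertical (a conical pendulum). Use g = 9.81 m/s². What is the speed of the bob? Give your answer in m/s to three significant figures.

1.34 m/s

The radius of the circle is r = L sinθ = 2.64 × sin 15.0° = 0.6833 m.
Horizontally T sinθ = mv²/r and vertically T cosθ = mg, so tanθ = v²/(rg).
v = √(r g tanθ) = √(0.6833 × 9.81 × 0.2679) = √1.796 = 1.340 m/s.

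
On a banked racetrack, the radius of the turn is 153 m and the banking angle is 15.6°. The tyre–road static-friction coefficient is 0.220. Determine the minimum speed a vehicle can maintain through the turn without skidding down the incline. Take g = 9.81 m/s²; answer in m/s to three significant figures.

At the minimum speed, friction acts up the slope at its limiting value f = μN. Radially (horizontal, toward centre): N sinθ − μN cosθ = mv²/r. Vertically: N cosθ + μN sinθ = mg.
Dividing: v² = r g (sinθ − μcosθ)/(cosθ + μsinθ).
sinθ − μcosθ = 0.2689 − 0.220×0.9632 = 0.05702; cosθ + μsinθ = 0.9632 + 0.220×0.2689 = 1.022.
v² = 153 × 9.81 × 0.05702/1.022 = 83.72 m²/s², so v = 9.150 m/s.

9.15 m/s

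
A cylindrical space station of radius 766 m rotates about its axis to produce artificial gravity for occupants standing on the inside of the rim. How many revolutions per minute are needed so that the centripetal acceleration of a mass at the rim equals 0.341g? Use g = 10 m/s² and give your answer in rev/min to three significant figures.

Require ω²r = 0.341g, so ω = √(0.341 × 10.0/766) = 0.06672 rad/s.
In rev/min: ω × 60/(2π) = 0.06672 × 60/(2π) = 0.6371 rev/min.

0.637 rev/min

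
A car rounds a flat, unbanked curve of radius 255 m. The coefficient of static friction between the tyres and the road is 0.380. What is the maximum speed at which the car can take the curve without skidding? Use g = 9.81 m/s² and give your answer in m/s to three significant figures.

On a flat curve, static friction is the only horizontal force, so it must supply the full centripetal force: μ_s m g = m v²/r.
Mass cancels: v_max = √(μ_s g r) = √(0.380 × 9.81 × 255) = √950.6 = 30.83 m/s.

30.8 m/s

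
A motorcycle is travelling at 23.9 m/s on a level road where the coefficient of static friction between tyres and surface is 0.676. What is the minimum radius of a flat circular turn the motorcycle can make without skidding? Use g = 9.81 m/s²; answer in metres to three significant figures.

86.1 m

At the limit, μ_s m g = m v²/r, so r_min = v²/(μ_s g) = (23.9)²/(0.676 × 9.81) = 571.2/6.632 = 86.14 m.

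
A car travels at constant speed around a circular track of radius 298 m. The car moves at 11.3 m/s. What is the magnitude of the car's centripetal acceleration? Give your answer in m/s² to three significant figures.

a_c = v²/r = (11.30)²/298 = 127.7/298 = 0.4285 m/s².

0.428 m/s²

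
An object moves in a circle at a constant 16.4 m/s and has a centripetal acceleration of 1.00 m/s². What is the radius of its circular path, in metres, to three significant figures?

a_c = v²/r ⇒ r = v²/a_c = (16.4)²/1.00 = 269.0/1.00 = 269.0 m.

269 m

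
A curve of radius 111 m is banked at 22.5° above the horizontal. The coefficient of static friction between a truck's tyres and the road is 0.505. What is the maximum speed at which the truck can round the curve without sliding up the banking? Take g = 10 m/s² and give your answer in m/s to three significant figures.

At the maximum speed, friction acts down the slope at its limiting value f = μN. Radially (horizontal, toward centre): N sinθ + μN cosθ = mv²/r. Vertically: N cosθ − μN sinθ = mg.
Dividing: v² = r g (sinθ + μcosθ)/(cosθ − μsinθ).
sinθ + μcosθ = 0.3827 + 0.505×0.9239 = 0.8492; cosθ − μsinθ = 0.9239 − 0.505×0.3827 = 0.7306.
v² = 111 × 10.0 × 0.8492/0.7306 = 1290 m²/s², so v = 35.92 m/s.

35.9 m/s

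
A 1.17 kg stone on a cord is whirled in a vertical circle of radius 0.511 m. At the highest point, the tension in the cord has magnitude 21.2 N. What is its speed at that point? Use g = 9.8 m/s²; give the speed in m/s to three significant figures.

At the top, T + mg = mv²/r, so v = √(r(T/m + g)) = √(0.511 × (21.2/1.17 + 9.8)) = √(0.511 × 27.92) = √14.27 = 3.777 m/s.

3.78 m/s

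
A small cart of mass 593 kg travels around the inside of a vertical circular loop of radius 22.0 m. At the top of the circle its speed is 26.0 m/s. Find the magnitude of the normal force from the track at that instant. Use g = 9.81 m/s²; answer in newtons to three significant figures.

At the top, both N and the weight mg point inward (toward the centre), so N + mg = mv²/r.
N = m(v²/r − g) = 593 × ((26.0)²/22.0 − 9.81) = 593 × (30.73 − 9.81) = 593 × 20.92 = 12400 N.

12400 N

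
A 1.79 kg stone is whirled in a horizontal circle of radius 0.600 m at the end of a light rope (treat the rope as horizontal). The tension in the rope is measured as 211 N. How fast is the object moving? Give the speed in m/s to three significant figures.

T = m v²/r ⇒ v = √(T r / m) = √(211 × 0.600 / 1.79) = √70.73 = 8.410 m/s.

8.41 m/s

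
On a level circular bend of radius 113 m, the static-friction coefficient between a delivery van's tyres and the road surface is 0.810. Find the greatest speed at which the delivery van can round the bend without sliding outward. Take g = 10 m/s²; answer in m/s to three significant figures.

30.3 m/s

On a flat curve, static friction is the only horizontal force, so it must supply the full centripetal force: μ_s m g = m v²/r.
Mass cancels: v_max = √(μ_s g r) = √(0.810 × 10.0 × 113) = √915.3 = 30.25 m/s.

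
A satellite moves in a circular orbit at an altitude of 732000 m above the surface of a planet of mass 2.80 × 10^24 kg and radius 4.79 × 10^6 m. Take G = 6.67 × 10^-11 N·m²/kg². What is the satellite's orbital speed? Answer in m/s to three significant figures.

Orbital radius r = R + h = 4.79 × 10^6 + 732000 = 5.522 × 10^6 m.
Gravity supplies the centripetal force: G M m / r² = m v² / r, so v = √(GM/r).
v = √(6.67 × 10^-11 × 2.80 × 10^24 / 5.522 × 10^6) = √(3.382 × 10^7) = 5816 m/s.

5820 m/s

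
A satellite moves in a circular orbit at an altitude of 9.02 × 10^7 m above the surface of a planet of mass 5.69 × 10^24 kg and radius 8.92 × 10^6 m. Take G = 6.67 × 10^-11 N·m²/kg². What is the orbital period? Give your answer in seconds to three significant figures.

r = R + h = 8.92 × 10^6 + 9.02 × 10^7 = 9.912 × 10^7 m. Gravity provides the centripetal force: G M m / r² = m v² / r ⇒ v = √(GM/r) = 1957 m/s.
T = 2πr/v = 2π × 9.912 × 10^7 / 1957 = 318300 s.

318000 s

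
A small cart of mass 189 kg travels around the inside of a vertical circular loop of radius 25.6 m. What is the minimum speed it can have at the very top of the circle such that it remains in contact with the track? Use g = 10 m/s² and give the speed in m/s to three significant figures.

At the highest point the centre is directly below, so both the weight and N act inward: N + mg = mv²/r.
At minimum speed N → 0, so mg = mv_min²/r ⇒ v_min = √(g r) = √(10.0 × 25.6) = 16.00 m/s.

16.0 m/s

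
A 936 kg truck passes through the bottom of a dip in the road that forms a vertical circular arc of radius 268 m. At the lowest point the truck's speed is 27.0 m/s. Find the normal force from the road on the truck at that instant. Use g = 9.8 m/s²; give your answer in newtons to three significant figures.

11700 N

At the lowest point, N points up (toward the centre) and the weight mg points down (away from the centre), so the net inward force is N − mg = mv²/r.
N = m(v²/r + g) = 936 × ((27.0)²/268 + 9.8) = 936 × (2.720 + 9.8) = 936 × 12.52 = 11720 N.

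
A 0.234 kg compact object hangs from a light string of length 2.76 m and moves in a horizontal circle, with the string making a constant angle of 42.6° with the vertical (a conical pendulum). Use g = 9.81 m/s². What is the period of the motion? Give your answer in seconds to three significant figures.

r = L sinθ = 1.868 m. From T sinθ = mω²r and T cosθ = mg: tanθ = ω²r/g, so ω² = g tanθ / r = g/(L cosθ).
ω = √(g/(L cosθ)) = √(9.81/(2.76 × 0.7361)) = √4.829 = 2.197 rad/s.
Period = 2π/ω = 2.859 s.

2.86 s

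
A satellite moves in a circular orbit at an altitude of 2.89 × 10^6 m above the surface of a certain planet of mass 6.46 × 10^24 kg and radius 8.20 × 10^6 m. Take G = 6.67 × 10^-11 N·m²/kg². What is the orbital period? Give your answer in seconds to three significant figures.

r = R + h = 8.20 × 10^6 + 2.89 × 10^6 = 1.109 × 10^7 m. Gravity provides the centripetal force: G M m / r² = m v² / r ⇒ v = √(GM/r) = 6233 m/s.
T = 2πr/v = 2π × 1.109 × 10^7 / 6233 = 11180 s.

11200 s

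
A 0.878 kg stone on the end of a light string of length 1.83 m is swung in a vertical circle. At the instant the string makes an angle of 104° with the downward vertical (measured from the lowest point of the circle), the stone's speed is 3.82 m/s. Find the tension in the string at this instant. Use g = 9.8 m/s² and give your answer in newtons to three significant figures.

Take the radial direction toward the centre of the circle as positive. The component of the weight along the string toward the centre is −mg cos φ (φ measured from the bottom), so Newton's second law along the string gives T − mg cos φ = m v²/r.
cos 104° = -0.2419, so T = m(v²/r + g cos φ) = 0.878 × ((3.82)²/1.83 + 9.8 × -0.2419) = 0.878 × (7.974 + (-2.371)) = 0.878 × 5.603 = 4.920 N.

4.92 N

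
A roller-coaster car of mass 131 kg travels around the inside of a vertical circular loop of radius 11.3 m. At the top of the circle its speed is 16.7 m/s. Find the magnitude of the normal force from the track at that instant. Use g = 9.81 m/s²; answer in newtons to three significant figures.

1950 N

At the top, both N and the weight mg point inward (toward the centre), so N + mg = mv²/r.
N = m(v²/r − g) = 131 × ((16.7)²/11.3 − 9.81) = 131 × (24.68 − 9.81) = 131 × 14.87 = 1948 N.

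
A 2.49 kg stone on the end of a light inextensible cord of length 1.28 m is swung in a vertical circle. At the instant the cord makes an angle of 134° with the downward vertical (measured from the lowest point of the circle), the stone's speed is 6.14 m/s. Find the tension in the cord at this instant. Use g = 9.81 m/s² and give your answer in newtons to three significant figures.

Take the radial direction toward the centre of the circle as positive. The component of the weight along the string toward the centre is −mg cos φ (φ measured from the bottom), so Newton's second law along the string gives T − mg cos φ = m v²/r.
cos 134° = -0.6947, so T = m(v²/r + g cos φ) = 2.49 × ((6.14)²/1.28 + 9.81 × -0.6947) = 2.49 × (29.45 + (-6.815)) = 2.49 × 22.64 = 56.37 N.

56.4 N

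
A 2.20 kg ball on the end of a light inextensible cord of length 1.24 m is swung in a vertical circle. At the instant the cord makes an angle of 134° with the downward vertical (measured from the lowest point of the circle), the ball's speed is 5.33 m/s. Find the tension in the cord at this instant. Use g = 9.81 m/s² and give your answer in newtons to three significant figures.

Take the radial direction toward the centre of the circle as positive. The component of the weight along the string toward the centre is −mg cos φ (φ measured from the bottom), so Newton's second law along the string gives T − mg cos φ = m v²/r.
cos 134° = -0.6947, so T = m(v²/r + g cos φ) = 2.20 × ((5.33)²/1.24 + 9.81 × -0.6947) = 2.20 × (22.91 + (-6.815)) = 2.20 × 16.10 = 35.41 N.

35.4 N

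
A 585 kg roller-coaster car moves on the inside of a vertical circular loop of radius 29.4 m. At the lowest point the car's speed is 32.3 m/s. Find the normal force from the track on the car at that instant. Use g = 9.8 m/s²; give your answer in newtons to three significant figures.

26500 N

At the lowest point, N points up (toward the centre) and the weight mg points down (away from the centre), so the net inward force is N − mg = mv²/r.
N = m(v²/r + g) = 585 × ((32.3)²/29.4 + 9.8) = 585 × (35.49 + 9.8) = 585 × 45.29 = 26490 N.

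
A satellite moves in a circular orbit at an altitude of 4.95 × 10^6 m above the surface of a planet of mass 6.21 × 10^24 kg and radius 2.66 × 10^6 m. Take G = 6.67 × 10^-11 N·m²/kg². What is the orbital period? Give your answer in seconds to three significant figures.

6480 s

r = R + h = 2.66 × 10^6 + 4.95 × 10^6 = 7.610 × 10^6 m. Gravity provides the centripetal force: G M m / r² = m v² / r ⇒ v = √(GM/r) = 7378 m/s.
T = 2πr/v = 2π × 7.610 × 10^6 / 7378 = 6481 s.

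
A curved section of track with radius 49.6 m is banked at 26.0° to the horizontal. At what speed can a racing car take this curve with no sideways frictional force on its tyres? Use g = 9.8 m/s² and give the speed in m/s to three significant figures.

On a frictionless banked curve, N sinθ = mv²/r and N cosθ = mg, so tanθ = v²/(rg).
v = √(r g tanθ) = √(49.6 × 9.8 × tan 26.0°) = √(49.6 × 9.8 × 0.4877) = √237.1 = 15.40 m/s.

15.4 m/s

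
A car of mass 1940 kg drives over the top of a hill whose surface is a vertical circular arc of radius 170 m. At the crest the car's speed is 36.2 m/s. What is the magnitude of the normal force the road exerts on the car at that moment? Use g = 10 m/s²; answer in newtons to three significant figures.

At the crest the centripetal acceleration points downward (toward the centre of the arc), so mg − N = mv²/r.
N = m(g − v²/r) = 1940 × (10.0 − (36.2)²/170) = 1940 × (10.0 − 7.708) = 1940 × 2.292 = 4446 N.

4450 N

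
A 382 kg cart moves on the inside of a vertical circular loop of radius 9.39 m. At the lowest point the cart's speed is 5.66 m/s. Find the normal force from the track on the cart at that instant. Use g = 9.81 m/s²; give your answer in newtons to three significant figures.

5050 N

At the lowest point, N points up (toward the centre) and the weight mg points down (away from the centre), so the net inward force is N − mg = mv²/r.
N = m(v²/r + g) = 382 × ((5.66)²/9.39 + 9.81) = 382 × (3.412 + 9.81) = 382 × 13.22 = 5051 N.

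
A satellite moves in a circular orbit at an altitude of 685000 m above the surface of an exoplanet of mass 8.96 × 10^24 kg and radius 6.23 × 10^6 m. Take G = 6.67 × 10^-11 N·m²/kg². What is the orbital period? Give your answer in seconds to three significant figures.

r = R + h = 6.23 × 10^6 + 685000 = 6.915 × 10^6 m. Gravity provides the centripetal force: G M m / r² = m v² / r ⇒ v = √(GM/r) = 9297 m/s.
T = 2πr/v = 2π × 6.915 × 10^6 / 9297 = 4674 s.

4670 s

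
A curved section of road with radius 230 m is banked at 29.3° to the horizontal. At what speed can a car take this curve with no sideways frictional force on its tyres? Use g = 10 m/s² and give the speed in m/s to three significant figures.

On a frictionless banked curve, N sinθ = mv²/r and N cosθ = mg, so tanθ = v²/(rg).
v = √(r g tanθ) = √(230 × 10.0 × tan 29.3°) = √(230 × 10.0 × 0.5612) = √1291 = 35.93 m/s.

35.9 m/s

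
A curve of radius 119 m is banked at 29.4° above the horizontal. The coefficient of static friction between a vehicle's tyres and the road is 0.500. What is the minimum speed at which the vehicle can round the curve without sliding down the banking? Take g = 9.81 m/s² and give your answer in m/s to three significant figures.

7.60 m/s

At the minimum speed, friction acts up the slope at its limiting value f = μN. Radially (horizontal, toward centre): N sinθ − μN cosθ = mv²/r. Vertically: N cosθ + μN sinθ = mg.
Dividing: v² = r g (sinθ − μcosθ)/(cosθ + μsinθ).
sinθ − μcosθ = 0.4909 − 0.500×0.8712 = 0.05530; cosθ + μsinθ = 0.8712 + 0.500×0.4909 = 1.117.
v² = 119 × 9.81 × 0.05530/1.117 = 57.81 m²/s², so v = 7.603 m/s.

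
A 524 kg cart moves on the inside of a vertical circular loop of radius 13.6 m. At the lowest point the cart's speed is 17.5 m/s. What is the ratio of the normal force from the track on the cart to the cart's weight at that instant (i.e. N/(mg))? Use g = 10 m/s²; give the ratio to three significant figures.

3.25

At the bottom, N − mg = mv²/r, so N = m(v²/r + g) and N/(mg) = v²/(rg) + 1 = (17.5)²/(13.6 × 10.0) + 1 = 2.252 + 1 = 3.252.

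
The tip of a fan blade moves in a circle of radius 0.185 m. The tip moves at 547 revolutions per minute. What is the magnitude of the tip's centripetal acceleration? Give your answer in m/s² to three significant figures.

ω = 547 rev/min × 2π/60 = 57.28 rad/s, so v = ωr = 57.28 × 0.185 = 10.60 m/s.
a_c = v²/r = (10.60)²/0.185 = 112.3/0.185 = 607.0 m/s².

607 m/s²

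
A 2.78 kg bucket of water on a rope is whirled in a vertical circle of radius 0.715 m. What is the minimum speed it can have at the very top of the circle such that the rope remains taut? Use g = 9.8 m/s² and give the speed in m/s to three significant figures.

At the top, both weight mg and T point toward the centre: T + mg = mv²/r.
At minimum speed T → 0, so mg = mv_min²/r ⇒ v_min = √(g r) = √(9.8 × 0.715) = 2.647 m/s.

2.65 m/s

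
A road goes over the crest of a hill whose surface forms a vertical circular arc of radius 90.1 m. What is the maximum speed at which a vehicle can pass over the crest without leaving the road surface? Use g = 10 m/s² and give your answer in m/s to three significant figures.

30.0 m/s

At the crest the centre of the circle is below the vehicle, so the net downward (centripetal) force is mg − N = mv²/r.
The vehicle leaves the road when N → 0, giving v_max = √(g r) = √(10.0 × 90.1) = 30.02 m/s.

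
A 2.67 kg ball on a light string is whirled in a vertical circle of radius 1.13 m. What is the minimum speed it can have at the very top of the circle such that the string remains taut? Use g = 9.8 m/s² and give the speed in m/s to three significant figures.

At the top, both weight mg and T point toward the centre: T + mg = mv²/r.
At minimum speed T → 0, so mg = mv_min²/r ⇒ v_min = √(g r) = √(9.8 × 1.13) = 3.328 m/s.

3.33 m/s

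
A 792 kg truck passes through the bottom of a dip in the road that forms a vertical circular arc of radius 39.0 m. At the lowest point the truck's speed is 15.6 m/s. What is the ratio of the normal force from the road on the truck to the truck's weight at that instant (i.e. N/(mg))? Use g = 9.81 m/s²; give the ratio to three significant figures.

1.64

At the bottom, N − mg = mv²/r, so N = m(v²/r + g) and N/(mg) = v²/(rg) + 1 = (15.6)²/(39.0 × 9.81) + 1 = 0.6361 + 1 = 1.636.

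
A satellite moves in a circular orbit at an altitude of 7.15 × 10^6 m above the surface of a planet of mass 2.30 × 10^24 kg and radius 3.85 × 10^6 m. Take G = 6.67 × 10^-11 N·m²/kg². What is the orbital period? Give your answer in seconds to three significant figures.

r = R + h = 3.85 × 10^6 + 7.15 × 10^6 = 1.100 × 10^7 m. Gravity provides the centripetal force: G M m / r² = m v² / r ⇒ v = √(GM/r) = 3734 m/s.
T = 2πr/v = 2π × 1.100 × 10^7 / 3734 = 18510 s.

18500 s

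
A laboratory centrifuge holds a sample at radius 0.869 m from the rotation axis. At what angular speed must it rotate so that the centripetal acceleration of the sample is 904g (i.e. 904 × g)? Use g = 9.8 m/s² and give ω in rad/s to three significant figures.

Centripetal acceleration a_c = ω²r. Setting ω²r = 904g:
ω = √(904g / r) = √(904 × 9.8 / 0.869) = √10190 = 101.0 rad/s.

101 rad/s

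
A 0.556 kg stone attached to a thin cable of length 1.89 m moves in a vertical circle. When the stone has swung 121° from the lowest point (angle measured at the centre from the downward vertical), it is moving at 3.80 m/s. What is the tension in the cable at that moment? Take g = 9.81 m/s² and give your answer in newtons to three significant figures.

1.44 N

Take the radial direction toward the centre of the circle as positive. The component of the weight along the string toward the centre is −mg cos φ (φ measured from the bottom), so Newton's second law along the string gives T − mg cos φ = m v²/r.
cos 121° = -0.5150, so T = m(v²/r + g cos φ) = 0.556 × ((3.80)²/1.89 + 9.81 × -0.5150) = 0.556 × (7.640 + (-5.053)) = 0.556 × 2.588 = 1.439 N.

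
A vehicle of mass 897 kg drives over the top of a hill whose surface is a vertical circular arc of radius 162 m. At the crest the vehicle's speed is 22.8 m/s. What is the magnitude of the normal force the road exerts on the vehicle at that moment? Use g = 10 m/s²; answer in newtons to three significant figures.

At the crest the centripetal acceleration points downward (toward the centre of the arc), so mg − N = mv²/r.
N = m(g − v²/r) = 897 × (10.0 − (22.8)²/162) = 897 × (10.0 − 3.209) = 897 × 6.791 = 6092 N.

6090 N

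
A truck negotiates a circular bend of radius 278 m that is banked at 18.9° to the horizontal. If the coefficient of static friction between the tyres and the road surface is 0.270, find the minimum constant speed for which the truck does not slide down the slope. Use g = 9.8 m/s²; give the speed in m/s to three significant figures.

At the minimum speed, friction acts up the slope at its limiting value f = μN. Radially (horizontal, toward centre): N sinθ − μN cosθ = mv²/r. Vertically: N cosθ + μN sinθ = mg.
Dividing: v² = r g (sinθ − μcosθ)/(cosθ + μsinθ).
sinθ − μcosθ = 0.3239 − 0.270×0.9461 = 0.06847; cosθ + μsinθ = 0.9461 + 0.270×0.3239 = 1.034.
v² = 278 × 9.8 × 0.06847/1.034 = 180.5 m²/s², so v = 13.43 m/s.

13.4 m/s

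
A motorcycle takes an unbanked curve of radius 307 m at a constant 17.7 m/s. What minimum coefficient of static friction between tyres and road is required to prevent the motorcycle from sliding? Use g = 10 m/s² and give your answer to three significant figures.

Friction provides the centripetal force: μ_s m g = m v²/r, so μ_s = v²/(g r) = (17.70)²/(10.0 × 307) = 313.3/3070 = 0.1020.

0.102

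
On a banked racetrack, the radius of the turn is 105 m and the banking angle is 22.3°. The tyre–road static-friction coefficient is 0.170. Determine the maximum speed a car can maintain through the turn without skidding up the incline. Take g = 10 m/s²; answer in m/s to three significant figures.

25.6 m/s

At the maximum speed, friction acts down the slope at its limiting value f = μN. Radially (horizontal, toward centre): N sinθ + μN cosθ = mv²/r. Vertically: N cosθ − μN sinθ = mg.
Dividing: v² = r g (sinθ + μcosθ)/(cosθ − μsinθ).
sinθ + μcosθ = 0.3795 + 0.170×0.9252 = 0.5367; cosθ − μsinθ = 0.9252 − 0.170×0.3795 = 0.8607.
v² = 105 × 10.0 × 0.5367/0.8607 = 654.8 m²/s², so v = 25.59 m/s.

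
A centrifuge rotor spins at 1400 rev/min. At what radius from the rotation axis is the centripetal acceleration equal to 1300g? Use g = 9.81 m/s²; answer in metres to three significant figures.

0.593 m

ω = 1400 rev/min × 2π/60 = 146.6 rad/s.
a_c = ω²r = 1300g ⇒ r = 1300 × 9.81 / (146.6)² = 12750/21490 = 0.5933 m.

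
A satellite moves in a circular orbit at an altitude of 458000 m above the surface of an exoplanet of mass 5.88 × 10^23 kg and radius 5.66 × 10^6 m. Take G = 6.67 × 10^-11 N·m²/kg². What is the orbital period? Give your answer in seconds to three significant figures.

15200 s

r = R + h = 5.66 × 10^6 + 458000 = 6.118 × 10^6 m. Gravity provides the centripetal force: G M m / r² = m v² / r ⇒ v = √(GM/r) = 2532 m/s.
T = 2πr/v = 2π × 6.118 × 10^6 / 2532 = 15180 s.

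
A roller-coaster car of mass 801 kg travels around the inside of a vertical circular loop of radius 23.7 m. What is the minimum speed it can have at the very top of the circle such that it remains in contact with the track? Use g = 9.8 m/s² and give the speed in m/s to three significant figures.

15.2 m/s

At the highest point the centre is directly below, so both the weight and N act inward: N + mg = mv²/r.
At minimum speed N → 0, so mg = mv_min²/r ⇒ v_min = √(g r) = √(9.8 × 23.7) = 15.24 m/s.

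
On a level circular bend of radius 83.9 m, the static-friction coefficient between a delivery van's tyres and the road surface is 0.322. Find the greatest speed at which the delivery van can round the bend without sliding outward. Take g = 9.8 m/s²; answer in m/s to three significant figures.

On a flat curve, static friction is the only horizontal force, so it must supply the full centripetal force: μ_s m g = m v²/r.
Mass cancels: v_max = √(μ_s g r) = √(0.322 × 9.8 × 83.9) = √264.8 = 16.27 m/s.

16.3 m/s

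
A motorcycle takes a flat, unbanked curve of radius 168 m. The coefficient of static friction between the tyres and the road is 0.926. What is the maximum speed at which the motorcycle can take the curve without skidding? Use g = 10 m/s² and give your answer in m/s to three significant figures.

39.4 m/s

Friction provides the centripetal force on a flat curve. At maximum speed it is at its limiting value: μ_s m g = m v²/r.
Mass cancels: v_max = √(μ_s g r) = √(0.926 × 10.0 × 168) = √1556 = 39.44 m/s.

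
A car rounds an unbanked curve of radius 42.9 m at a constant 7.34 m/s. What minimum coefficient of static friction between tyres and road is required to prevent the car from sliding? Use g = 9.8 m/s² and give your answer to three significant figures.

Friction provides the centripetal force: μ_s m g = m v²/r, so μ_s = v²/(g r) = (7.340)²/(9.8 × 42.9) = 53.88/420.4 = 0.1281.

0.128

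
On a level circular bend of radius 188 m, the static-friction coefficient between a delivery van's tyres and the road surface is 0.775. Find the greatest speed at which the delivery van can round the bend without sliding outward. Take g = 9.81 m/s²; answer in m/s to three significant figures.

Friction provides the centripetal force on a flat curve. At maximum speed it is at its limiting value: μ_s m g = m v²/r.
Mass cancels: v_max = √(μ_s g r) = √(0.775 × 9.81 × 188) = √1429 = 37.81 m/s.

37.8 m/s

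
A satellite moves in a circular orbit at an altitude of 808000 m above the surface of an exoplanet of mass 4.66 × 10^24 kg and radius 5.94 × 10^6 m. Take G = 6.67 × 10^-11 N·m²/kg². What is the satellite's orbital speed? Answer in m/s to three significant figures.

6790 m/s

Orbital radius r = R + h = 5.94 × 10^6 + 808000 = 6.748 × 10^6 m.
Gravity supplies the centripetal force: G M m / r² = m v² / r, so v = √(GM/r).
v = √(6.67 × 10^-11 × 4.66 × 10^24 / 6.748 × 10^6) = √(4.606 × 10^7) = 6787 m/s.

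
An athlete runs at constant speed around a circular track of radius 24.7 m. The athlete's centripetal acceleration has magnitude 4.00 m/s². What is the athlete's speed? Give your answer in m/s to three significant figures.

a_c = v²/r ⇒ v = √(a_c · r) = √(4.00 × 24.7) = √98.80 = 9.940 m/s.

9.94 m/s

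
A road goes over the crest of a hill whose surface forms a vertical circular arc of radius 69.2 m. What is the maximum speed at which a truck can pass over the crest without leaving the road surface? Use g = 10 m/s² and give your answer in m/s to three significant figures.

At the crest the centre of the circle is below the truck, so the net downward (centripetal) force is mg − N = mv²/r.
The truck leaves the road when N → 0, giving v_max = √(g r) = √(10.0 × 69.2) = 26.31 m/s.

26.3 m/s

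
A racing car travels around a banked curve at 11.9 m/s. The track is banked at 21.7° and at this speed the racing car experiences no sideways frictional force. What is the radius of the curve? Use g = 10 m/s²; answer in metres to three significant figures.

Frictionless banking: tanθ = v²/(rg), so r = v²/(g tanθ).
r = (11.9)²/(10.0 × tan 21.7°) = 141.6/(10.0 × 0.3979) = 141.6/3.979 = 35.59 m.

35.6 m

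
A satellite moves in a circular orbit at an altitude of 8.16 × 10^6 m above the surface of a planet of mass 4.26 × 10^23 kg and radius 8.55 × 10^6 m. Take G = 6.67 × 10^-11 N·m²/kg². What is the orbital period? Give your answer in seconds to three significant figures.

80500 s

r = R + h = 8.55 × 10^6 + 8.16 × 10^6 = 1.671 × 10^7 m. Gravity provides the centripetal force: G M m / r² = m v² / r ⇒ v = √(GM/r) = 1304 m/s.
T = 2πr/v = 2π × 1.671 × 10^7 / 1304 = 80520 s.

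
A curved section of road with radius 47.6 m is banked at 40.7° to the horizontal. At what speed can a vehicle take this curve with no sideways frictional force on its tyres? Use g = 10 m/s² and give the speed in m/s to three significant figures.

20.2 m/s

On a frictionless banked curve, N sinθ = mv²/r and N cosθ = mg, so tanθ = v²/(rg).
v = √(r g tanθ) = √(47.6 × 10.0 × tan 40.7°) = √(47.6 × 10.0 × 0.8601) = √409.4 = 20.23 m/s.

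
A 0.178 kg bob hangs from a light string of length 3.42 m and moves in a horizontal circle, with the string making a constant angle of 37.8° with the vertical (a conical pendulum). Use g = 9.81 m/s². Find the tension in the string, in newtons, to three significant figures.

2.21 N

Vertically the bob has no acceleration, so T cosθ = mg.
T = mg/cosθ = 0.178 × 9.81 / cos 37.8° = 1.746/0.7902 = 2.210 N.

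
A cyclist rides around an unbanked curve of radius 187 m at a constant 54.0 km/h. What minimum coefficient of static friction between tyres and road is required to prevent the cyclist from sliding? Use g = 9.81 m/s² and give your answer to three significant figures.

v = 54.0/3.6 = 15.00 m/s.
Friction provides the centripetal force: μ_s m g = m v²/r, so μ_s = v²/(g r) = (15.00)²/(9.81 × 187) = 225.0/1834 = 0.1227.

0.123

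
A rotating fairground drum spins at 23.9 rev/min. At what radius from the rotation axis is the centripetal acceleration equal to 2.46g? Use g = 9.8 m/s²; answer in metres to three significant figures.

ω = 23.9 rev/min × 2π/60 = 2.503 rad/s.
a_c = ω²r = 2.46g ⇒ r = 2.46 × 9.8 / (2.503)² = 24.11/6.264 = 3.849 m.

3.85 m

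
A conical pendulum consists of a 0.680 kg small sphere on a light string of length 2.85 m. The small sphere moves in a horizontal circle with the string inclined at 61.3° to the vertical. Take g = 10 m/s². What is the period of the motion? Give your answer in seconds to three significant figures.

r = L sinθ = 2.500 m. From T sinθ = mω²r and T cosθ = mg: tanθ = ω²r/g, so ω² = g tanθ / r = g/(L cosθ).
ω = √(g/(L cosθ)) = √(10.0/(2.85 × 0.4802)) = √7.307 = 2.703 rad/s.
Period = 2π/ω = 2.324 s.

2.32 s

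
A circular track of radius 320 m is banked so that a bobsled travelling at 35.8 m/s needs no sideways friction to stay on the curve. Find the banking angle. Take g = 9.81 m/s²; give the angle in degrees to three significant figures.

22.2°

With no friction, the horizontal component of the normal force provides the centripetal force: N sinθ = mv²/r, while N cosθ = mg vertically.
Dividing: tanθ = v²/(r g) = (35.8)²/(320 × 9.81) = 1282/3139 = 0.4083.
θ = arctan(0.4083) = 22.21°.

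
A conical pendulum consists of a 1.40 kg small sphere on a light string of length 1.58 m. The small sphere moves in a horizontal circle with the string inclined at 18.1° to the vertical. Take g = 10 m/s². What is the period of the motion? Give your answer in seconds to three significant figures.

r = L sinθ = 0.4909 m. From T sinθ = mω²r and T cosθ = mg: tanθ = ω²r/g, so ω² = g tanθ / r = g/(L cosθ).
ω = √(g/(L cosθ)) = √(10.0/(1.58 × 0.9505)) = √6.659 = 2.580 rad/s.
Period = 2π/ω = 2.435 s.

2.43 s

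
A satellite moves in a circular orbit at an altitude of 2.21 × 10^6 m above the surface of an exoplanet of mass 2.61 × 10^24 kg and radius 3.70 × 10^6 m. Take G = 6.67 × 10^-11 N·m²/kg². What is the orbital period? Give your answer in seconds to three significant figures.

r = R + h = 3.70 × 10^6 + 2.21 × 10^6 = 5.910 × 10^6 m. Gravity provides the centripetal force: G M m / r² = m v² / r ⇒ v = √(GM/r) = 5427 m/s.
T = 2πr/v = 2π × 5.910 × 10^6 / 5427 = 6842 s.

6840 s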